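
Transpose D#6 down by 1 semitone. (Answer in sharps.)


Reasoning:
D#6: chromatic position 3 in octave 6 → absolute = 6×12 + 3 = 75
Transpose down 1: 75 - 1 = 74
74 = 6×12 + 2 → D in octave 6
Result = D6


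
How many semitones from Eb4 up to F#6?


Reasoning:
Absolute semitone position = octave×12 + chromatic position
Eb4: 4×12 + 3 = 51
F#6: 6×12 + 6 = 78
Difference = 78 - 51 = 27
= 27 semitones


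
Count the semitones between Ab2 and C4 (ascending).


Let's work it out.
Absolute semitone position = octave×12 + chromatic position
Ab2: 2×12 + 8 = 32
C4: 4×12 + 0 = 48
Difference = 48 - 32 = 16
= 16 semitones


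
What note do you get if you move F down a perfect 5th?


perfect 5th: 5 letter names, 7 semitones
Letter: F - 4 → B
Pitch: F - 7 semitones, spelled as a B → Bb
= Bb


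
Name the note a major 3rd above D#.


Working:
A 3rd spans 3 letter names, so from D we land on F
A major 3rd = 4 semitones above D#
Spell F at that pitch: F##
= F##


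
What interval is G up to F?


Let's work it out.
Letter names: G → F spans 7 letter names → a 7th
Semitones: G → F = 10 half-steps
A 7th of 10 semitones is a minor 7th
= minor 7th


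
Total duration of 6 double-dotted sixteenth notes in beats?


Reasoning:
Base sixteenth note = 1/4 beats
Dot 1 adds half the previous value: +1/8
Dot 2 adds half the previous value: +1/16
One double-dotted sixteenth = 1/4 + 1/8 + 1/16 = 7/16
6 of them = 6 × 7/16 = 21/8
= 21/8 beats


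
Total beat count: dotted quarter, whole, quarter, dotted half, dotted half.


Beat values:
  dotted quarter = 1.5 beats
  whole = 4 beats
  quarter = 1 beat
  dotted half = 3 beats
  dotted half = 3 beats
Sum = 1.5 + 4 + 1 + 3 + 3
= 12.5 beats


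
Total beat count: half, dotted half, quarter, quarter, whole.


Solution.
Beat values:
  half = 2 beats
  dotted half = 3 beats
  quarter = 1 beat
  quarter = 1 beat
  whole = 4 beats
Sum = 2 + 3 + 1 + 1 + 4
= 11 beats


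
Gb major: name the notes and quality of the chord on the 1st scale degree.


Working:
Gb major scale: Gb Ab Bb Cb Db Eb F
Diatonic triad on degree 1 stacks scale notes 1, 3, 5: Gb Bb Db
Gb→Bb = 4 semitones; Gb→Db = 7 semitones → major triad
= Gb Bb Db (major)


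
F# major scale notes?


Step by step:
Major scale pattern: W-W-H-W-W-W-H (2-2-1-2-2-2-1 semitones)
Starting from F#:
  F# + 2 semitones → G#
  G# + 2 semitones → A#
  A# + 1 semitone → B
  B + 2 semitones → C#
  C# + 2 semitones → D#
  D# + 2 semitones → E#
  E# + 1 semitone → F#
Scale = F# G# A# B C# D# E#


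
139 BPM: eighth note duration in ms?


Working:
One quarter-note beat = 60000 / BPM = 60000 / 139 ms
Eighth note = 1/2 × quarter note
Duration = 1/2 × 60000 / 139 = 30000 / 139
= 215.8 ms


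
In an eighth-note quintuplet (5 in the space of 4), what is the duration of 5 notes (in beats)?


Let's work it out.
Quintuplet: 5 notes occupy the space of 4 eighth notes
Space = 4 × 1/2 = 2 beats
Each quintuplet note = 2 / 5 = 2/5 beats
5 notes = 5 × 2/5 = 2
= 2 beats


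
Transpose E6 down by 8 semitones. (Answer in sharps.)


Solution.
E6: chromatic position 4 in octave 6 → absolute = 6×12 + 4 = 76
Transpose down 8: 76 - 8 = 68
68 = 5×12 + 8 → G# in octave 5
Result = G#5


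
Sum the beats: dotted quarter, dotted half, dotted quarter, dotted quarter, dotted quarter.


Working:
Beat values:
  dotted quarter = 1.5 beats
  dotted half = 3 beats
  dotted quarter = 1.5 beats
  dotted quarter = 1.5 beats
  dotted quarter = 1.5 beats
Sum = 1.5 + 3 + 1.5 + 1.5 + 1.5
= 9 beats


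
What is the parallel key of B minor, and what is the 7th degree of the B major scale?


Parallel keys share the same tonic but differ in mode
B minor → parallel is B major
B major scale: B C# D# E F# G# A#
= B major; 7th degree = A#


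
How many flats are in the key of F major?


Working:
Flat major keys: C(0), F(1), Bb(2), Eb(3), Ab(4), Db(5), Gb(6), Cb(7)
F major has 1 flat
Order of flats: Bb Eb Ab Db Gb Cb Fb → first 1: Bb
= 1 flat


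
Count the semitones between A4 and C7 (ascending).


Absolute semitone position = octave×12 + chromatic position
A4: 4×12 + 9 = 57
C7: 7×12 + 0 = 84
Difference = 84 - 57 = 27
= 27 semitones


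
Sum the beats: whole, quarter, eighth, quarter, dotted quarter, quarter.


Step by step:
Beat values:
  whole = 4 beats
  quarter = 1 beat
  eighth = 0.5 beats
  quarter = 1 beat
  dotted quarter = 1.5 beats
  quarter = 1 beat
Sum = 4 + 1 + 0.5 + 1 + 1.5 + 1
= 9 beats


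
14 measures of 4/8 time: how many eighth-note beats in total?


Working:
Time signature 4/8: the bottom number 8 means the eighth note gets one count
The top number 4 means 4 eighth-note beats per measure
Total = 4 × 14 measures
= 56 eighth-note beats


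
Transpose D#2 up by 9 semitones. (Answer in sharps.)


Working:
D#2: chromatic position 3 in octave 2 → absolute = 2×12 + 3 = 27
Transpose up 9: 27 + 9 = 36
36 = 3×12 + 0 → C in octave 3
Result = C3


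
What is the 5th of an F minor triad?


Solution.
Minor triad = root + minor 3rd (3 semitones) + perfect 5th (7 semitones)
A triad on F stacks thirds, so the chord tones use letter names F-A-C
Root: F
Minor 3rd above F: Ab
Perfect 5th above F: C
The 5th = C


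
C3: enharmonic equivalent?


Solution.
Enharmonic notes sound the same pitch but are spelled with different letter names
C and B# name the same pitch class
Octave numbers change at C, so C3 = B#2
= B#2


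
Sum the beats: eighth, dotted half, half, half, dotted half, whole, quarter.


Solution.
Beat values:
  eighth = 0.5 beats
  dotted half = 3 beats
  half = 2 beats
  half = 2 beats
  dotted half = 3 beats
  whole = 4 beats
  quarter = 1 beat
Sum = 0.5 + 3 + 2 + 2 + 3 + 4 + 1
= 15.5 beats


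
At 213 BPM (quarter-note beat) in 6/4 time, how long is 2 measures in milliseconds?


Step by step:
Quarter-note beat duration = 60000 / 213 ms
Beats per measure (6/4) = 6
One measure = 6 × 60000 / 213 = 360000 / 213 ms
2 measures = 2 × 360000 / 213 = 720000 / 213
= 3380.3 ms


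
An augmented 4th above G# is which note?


Let's work it out.
A 4th spans 4 letter names, so from G we land on C
An augmented 4th = 6 semitones above G#
Spell C at that pitch: C##
= C##


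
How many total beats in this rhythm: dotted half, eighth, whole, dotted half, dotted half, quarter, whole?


Step by step:
Beat values:
  dotted half = 3 beats
  eighth = 0.5 beats
  whole = 4 beats
  dotted half = 3 beats
  dotted half = 3 beats
  quarter = 1 beat
  whole = 4 beats
Sum = 3 + 0.5 + 4 + 3 + 3 + 1 + 4
= 18.5 beats


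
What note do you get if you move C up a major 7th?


Solution.
major 7th: 7 letter names, 11 semitones
Letter: C + 6 → B
Pitch: C + 11 semitones, spelled as a B → B
= B


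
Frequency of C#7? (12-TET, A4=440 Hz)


f = 440 × 2^(n/12) where n = semitones from A4
C#7: 28 semitones from A4
f = 440 × 2^(28/12)
f = 2217.46 Hz


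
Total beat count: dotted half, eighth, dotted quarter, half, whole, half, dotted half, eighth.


Beat values:
  dotted half = 3 beats
  eighth = 0.5 beats
  dotted quarter = 1.5 beats
  half = 2 beats
  whole = 4 beats
  half = 2 beats
  dotted half = 3 beats
  eighth = 0.5 beats
Sum = 3 + 0.5 + 1.5 + 2 + 4 + 2 + 3 + 0.5
= 16.5 beats


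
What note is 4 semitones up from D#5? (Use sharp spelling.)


D#5: chromatic position 3 in octave 5 → absolute = 5×12 + 3 = 63
Transpose up 4: 63 + 4 = 67
67 = 5×12 + 7 → G in octave 5
Result = G5


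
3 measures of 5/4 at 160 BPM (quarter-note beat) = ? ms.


Quarter-note beat duration = 60000 / 160 ms
Beats per measure (5/4) = 5
One measure = 5 × 60000 / 160 = 300000 / 160 ms
3 measures = 3 × 300000 / 160 = 900000 / 160
= 5625.0 ms


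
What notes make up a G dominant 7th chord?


Let's work it out.
Dominant 7th chord = root + major 3rd + perfect 5th + minor 7th
Seventh chords stack in thirds, so the letter names are G-B-D-F
Root: G
Major 3rd above G: B
Perfect 5th above G: D
Minor 7th above G: F
Chord = G B D F


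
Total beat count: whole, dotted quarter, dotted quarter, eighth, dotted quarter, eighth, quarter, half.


Step by step:
Beat values:
  whole = 4 beats
  dotted quarter = 1.5 beats
  dotted quarter = 1.5 beats
  eighth = 0.5 beats
  dotted quarter = 1.5 beats
  eighth = 0.5 beats
  quarter = 1 beat
  half = 2 beats
Sum = 4 + 1.5 + 1.5 + 0.5 + 1.5 + 0.5 + 1 + 2
= 12.5 beats


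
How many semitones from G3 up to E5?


Solution.
Absolute semitone position = octave×12 + chromatic position
G3: 3×12 + 7 = 43
E5: 5×12 + 4 = 64
Difference = 64 - 43 = 21
= 21 semitones


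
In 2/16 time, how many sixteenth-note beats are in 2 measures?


Solution.
Time signature 2/16: the bottom number 16 means the sixteenth note gets one count
The top number 2 means 2 sixteenth-note beats per measure
Total = 2 × 2 measures
= 4 sixteenth-note beats


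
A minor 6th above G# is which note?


Step by step:
A 6th spans 6 letter names, so from G we land on E
A minor 6th = 8 semitones above G#
Spell E at that pitch: E
= E


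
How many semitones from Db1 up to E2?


Absolute semitone position = octave×12 + chromatic position
Db1: 1×12 + 1 = 13
E2: 2×12 + 4 = 28
Difference = 28 - 13 = 15
= 15 semitones


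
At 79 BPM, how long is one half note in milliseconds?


One quarter-note beat = 60000 / BPM = 60000 / 79 ms
Half note = 2 × quarter note
Duration = 2 × 60000 / 79 = 120000 / 79
= 1519.0 ms


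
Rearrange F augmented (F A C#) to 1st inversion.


Reasoning:
Root position: F A C#
1st inversion: move root up an octave
Bass note: A
Notes (bottom to top) = A C# F


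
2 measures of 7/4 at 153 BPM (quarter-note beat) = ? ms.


Solution.
Quarter-note beat duration = 60000 / 153 ms
Beats per measure (7/4) = 7
One measure = 7 × 60000 / 153 = 420000 / 153 ms
2 measures = 2 × 420000 / 153 = 840000 / 153
= 5490.2 ms


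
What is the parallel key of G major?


Working:
Parallel keys share the same tonic but differ in mode
G major → parallel is G minor
= G minor


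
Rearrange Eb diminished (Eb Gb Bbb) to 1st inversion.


Solution.
Root position: Eb Gb Bbb
1st inversion: move root up an octave
Bass note: Gb
Notes (bottom to top) = Gb Bbb Eb


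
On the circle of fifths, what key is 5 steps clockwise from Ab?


Each clockwise step on the circle of fifths moves up a perfect 5th
From Ab: Ab → Eb → Bb → F → C → G
= G


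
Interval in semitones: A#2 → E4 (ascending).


Let's work it out.
Absolute semitone position = octave×12 + chromatic position
A#2: 2×12 + 10 = 34
E4: 4×12 + 4 = 52
Difference = 52 - 34 = 18
= 18 semitones


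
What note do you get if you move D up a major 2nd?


Solution.
major 2nd: 2 letter names, 2 semitones
Letter: D + 1 → E
Pitch: D + 2 semitones, spelled as an E → E
= E


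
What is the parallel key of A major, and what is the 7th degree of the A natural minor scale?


Parallel keys share the same tonic but differ in mode
A major → parallel is A minor
A natural minor scale: A B C D E F G
= A minor; 7th degree = G


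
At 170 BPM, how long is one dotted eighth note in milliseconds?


One quarter-note beat = 60000 / BPM = 60000 / 170 ms
Dotted eighth note = 3/4 × quarter note
Duration = 3/4 × 60000 / 170 = 45000 / 170
= 264.7 ms


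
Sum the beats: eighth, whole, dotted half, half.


Step by step:
Beat values:
  eighth = 0.5 beats
  whole = 4 beats
  dotted half = 3 beats
  half = 2 beats
Sum = 0.5 + 4 + 3 + 2
= 9.5 beats


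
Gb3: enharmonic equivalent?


Enharmonic notes sound the same pitch but are spelled with different letter names
Gb and F# name the same pitch class
= F#3


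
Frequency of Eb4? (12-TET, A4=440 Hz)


Solution.
f = 440 × 2^(n/12) where n = semitones from A4
Eb4: -6 semitones from A4
f = 440 × 2^(-6/12)
f = 311.13 Hz


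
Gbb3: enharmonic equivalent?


Reasoning:
Enharmonic notes sound the same pitch but are spelled with different letter names
Gbb and F name the same pitch class
= F3


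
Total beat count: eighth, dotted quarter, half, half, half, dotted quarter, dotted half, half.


Reasoning:
Beat values:
  eighth = 0.5 beats
  dotted quarter = 1.5 beats
  half = 2 beats
  half = 2 beats
  half = 2 beats
  dotted quarter = 1.5 beats
  dotted half = 3 beats
  half = 2 beats
Sum = 0.5 + 1.5 + 2 + 2 + 2 + 1.5 + 3 + 2
= 14.5 beats


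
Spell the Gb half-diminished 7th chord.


Step by step:
Half-diminished 7th chord = root + minor 3rd + diminished 5th + minor 7th
Seventh chords stack in thirds, so the letter names are G-B-D-F
Root: Gb
Minor 3rd above Gb: Bbb
Diminished 5th above Gb: Dbb
Minor 7th above Gb: Fb
Chord = Gb Bbb Dbb Fb


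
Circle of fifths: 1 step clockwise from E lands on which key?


Working:
Each clockwise step on the circle of fifths moves up a perfect 5th
From E: E → B
= B


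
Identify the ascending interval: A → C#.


Reasoning:
Letter names: A → C spans 3 letter names → a 3rd
Semitones: A → C# = 4 half-steps
A 3rd of 4 semitones is a major 3rd
= major 3rd


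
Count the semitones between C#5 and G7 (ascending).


Absolute semitone position = octave×12 + chromatic position
C#5: 5×12 + 1 = 61
G7: 7×12 + 7 = 91
Difference = 91 - 61 = 30
= 30 semitones


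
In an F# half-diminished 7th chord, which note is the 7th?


Half-diminished 7th chord = root + minor 3rd + diminished 5th + minor 7th
Seventh chords stack in thirds, so the letter names are F-A-C-E
Root: F#
Minor 3rd above F#: A
Diminished 5th above F#: C
Minor 7th above F#: E
The 7th = E


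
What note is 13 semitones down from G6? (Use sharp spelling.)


G6: chromatic position 7 in octave 6 → absolute = 6×12 + 7 = 79
Transpose down 13: 79 - 13 = 66
66 = 5×12 + 6 → F# in octave 5
Result = F#5


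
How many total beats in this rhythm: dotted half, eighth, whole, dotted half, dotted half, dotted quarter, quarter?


Step by step:
Beat values:
  dotted half = 3 beats
  eighth = 0.5 beats
  whole = 4 beats
  dotted half = 3 beats
  dotted half = 3 beats
  dotted quarter = 1.5 beats
  quarter = 1 beat
Sum = 3 + 0.5 + 4 + 3 + 3 + 1.5 + 1
= 16 beats


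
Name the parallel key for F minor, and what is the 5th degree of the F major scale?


Parallel keys share the same tonic but differ in mode
F minor → parallel is F major
F major scale: F G A Bb C D E
= F major; 5th degree = C


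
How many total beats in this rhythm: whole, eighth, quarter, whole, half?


Step by step:
Beat values:
  whole = 4 beats
  eighth = 0.5 beats
  quarter = 1 beat
  whole = 4 beats
  half = 2 beats
Sum = 4 + 0.5 + 1 + 4 + 2
= 11.5 beats


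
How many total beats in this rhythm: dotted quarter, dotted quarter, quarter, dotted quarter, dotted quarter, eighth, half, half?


Reasoning:
Beat values:
  dotted quarter = 1.5 beats
  dotted quarter = 1.5 beats
  quarter = 1 beat
  dotted quarter = 1.5 beats
  dotted quarter = 1.5 beats
  eighth = 0.5 beats
  half = 2 beats
  half = 2 beats
Sum = 1.5 + 1.5 + 1 + 1.5 + 1.5 + 0.5 + 2 + 2
= 11.5 beats


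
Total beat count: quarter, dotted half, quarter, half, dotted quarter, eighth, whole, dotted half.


Solution.
Beat values:
  quarter = 1 beat
  dotted half = 3 beats
  quarter = 1 beat
  half = 2 beats
  dotted quarter = 1.5 beats
  eighth = 0.5 beats
  whole = 4 beats
  dotted half = 3 beats
Sum = 1 + 3 + 1 + 2 + 1.5 + 0.5 + 4 + 3
= 16 beats


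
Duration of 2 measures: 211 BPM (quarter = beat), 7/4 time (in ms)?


Quarter-note beat duration = 60000 / 211 ms
Beats per measure (7/4) = 7
One measure = 7 × 60000 / 211 = 420000 / 211 ms
2 measures = 2 × 420000 / 211 = 840000 / 211
= 3981.0 ms


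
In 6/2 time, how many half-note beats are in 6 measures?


Time signature 6/2: the bottom number 2 means the half note gets one count
The top number 6 means 6 half-note beats per measure
Total = 6 × 6 measures
= 36 half-note beats


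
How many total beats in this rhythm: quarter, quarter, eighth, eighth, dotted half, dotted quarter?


Solution.
Beat values:
  quarter = 1 beat
  quarter = 1 beat
  eighth = 0.5 beats
  eighth = 0.5 beats
  dotted half = 3 beats
  dotted quarter = 1.5 beats
Sum = 1 + 1 + 0.5 + 0.5 + 3 + 1.5
= 7.5 beats


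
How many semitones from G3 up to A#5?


Working:
Absolute semitone position = octave×12 + chromatic position
G3: 3×12 + 7 = 43
A#5: 5×12 + 10 = 70
Difference = 70 - 43 = 27
= 27 semitones


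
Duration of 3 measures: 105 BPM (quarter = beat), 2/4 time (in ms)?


Reasoning:
Quarter-note beat duration = 60000 / 105 ms
Beats per measure (2/4) = 2
One measure = 2 × 60000 / 105 = 120000 / 105 ms
3 measures = 3 × 120000 / 105 = 360000 / 105
= 3428.6 ms


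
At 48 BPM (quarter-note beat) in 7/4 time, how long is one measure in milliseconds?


Working:
Quarter-note beat duration = 60000 / 48 ms
Beats per measure (7/4) = 7
One measure = 7 × 60000 / 48 = 420000 / 48 ms
= 8750.0 ms


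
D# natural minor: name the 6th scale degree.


Natural minor scale pattern: W-H-W-W-H-W-W (2-1-2-2-1-2-2 semitones)
Starting from D#:
  D# + 2 semitones → E#
  E# + 1 semitone → F#
  F# + 2 semitones → G#
  G# + 2 semitones → A#
  A# + 1 semitone → B
  B + 2 semitones → C#
  C# + 2 semitones → D#
Scale: D# E# F# G# A# B C#
Degree 6 = B


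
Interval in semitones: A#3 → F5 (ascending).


Let's work it out.
Absolute semitone position = octave×12 + chromatic position
A#3: 3×12 + 10 = 46
F5: 5×12 + 5 = 65
Difference = 65 - 46 = 19
= 19 semitones


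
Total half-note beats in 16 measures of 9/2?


Step by step:
Time signature 9/2: the bottom number 2 means the half note gets one count
The top number 9 means 9 half-note beats per measure
Total = 9 × 16 measures
= 144 half-note beats


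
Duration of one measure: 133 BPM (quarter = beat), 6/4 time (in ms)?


Reasoning:
Quarter-note beat duration = 60000 / 133 ms
Beats per measure (6/4) = 6
One measure = 6 × 60000 / 133 = 360000 / 133 ms
= 2706.8 ms


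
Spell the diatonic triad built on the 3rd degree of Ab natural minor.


Ab natural minor scale: Ab Bb Cb Db Eb Fb Gb
Diatonic triad on degree 3 stacks scale notes 3, 5, 7: Cb Eb Gb
Cb→Eb = 4 semitones; Cb→Gb = 7 semitones → major triad
= Cb Eb Gb (major)


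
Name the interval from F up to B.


Letter names: F → B spans 4 letter names → a 4th
Semitones: F → B = 6 half-steps
A 4th of 6 semitones is an augmented 4th
= augmented 4th


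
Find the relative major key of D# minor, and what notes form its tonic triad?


Let's work it out.
The relative major shares the key signature and is a minor 3rd above the minor tonic
A minor 3rd above D# is F#
→ relative major of D# minor is F# major
Tonic triad of F# major = root + major 3rd + perfect 5th = F# A# C#
= F# major; triad = F# A# C#


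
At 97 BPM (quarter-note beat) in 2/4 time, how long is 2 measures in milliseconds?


Reasoning:
Quarter-note beat duration = 60000 / 97 ms
Beats per measure (2/4) = 2
One measure = 2 × 60000 / 97 = 120000 / 97 ms
2 measures = 2 × 120000 / 97 = 240000 / 97
= 2474.2 ms


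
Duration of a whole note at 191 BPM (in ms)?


Let's work it out.
One quarter-note beat = 60000 / BPM = 60000 / 191 ms
Whole note = 4 × quarter note
Duration = 4 × 60000 / 191 = 240000 / 191
= 1256.5 ms


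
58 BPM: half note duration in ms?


Solution.
One quarter-note beat = 60000 / BPM = 60000 / 58 ms
Half note = 2 × quarter note
Duration = 2 × 60000 / 58 = 120000 / 58
= 2069.0 ms


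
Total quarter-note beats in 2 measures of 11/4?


Solution.
Time signature 11/4: the bottom number 4 means the quarter note gets one count
The top number 11 means 11 quarter-note beats per measure
Total = 11 × 2 measures
= 22 quarter-note beats


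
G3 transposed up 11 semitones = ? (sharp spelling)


Solution.
G3: chromatic position 7 in octave 3 → absolute = 3×12 + 7 = 43
Transpose up 11: 43 + 11 = 54
54 = 4×12 + 6 → F# in octave 4
Result = F#4


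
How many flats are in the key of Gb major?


Working:
Flat major keys: C(0), F(1), Bb(2), Eb(3), Ab(4), Db(5), Gb(6), Cb(7)
Gb major has 6 flats
Order of flats: Bb Eb Ab Db Gb Cb Fb → first 6: Bb, Eb, Ab, Db, Gb, Cb
= 6 flats


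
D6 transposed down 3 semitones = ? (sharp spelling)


Step by step:
D6: chromatic position 2 in octave 6 → absolute = 6×12 + 2 = 74
Transpose down 3: 74 - 3 = 71
71 = 5×12 + 11 → B in octave 5
Result = B5


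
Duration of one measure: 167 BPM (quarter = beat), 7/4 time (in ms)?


Working:
Quarter-note beat duration = 60000 / 167 ms
Beats per measure (7/4) = 7
One measure = 7 × 60000 / 167 = 420000 / 167 ms
= 2515.0 ms


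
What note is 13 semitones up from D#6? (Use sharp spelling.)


Let's work it out.
D#6: chromatic position 3 in octave 6 → absolute = 6×12 + 3 = 75
Transpose up 13: 75 + 13 = 88
88 = 7×12 + 4 → E in octave 7
Result = E7


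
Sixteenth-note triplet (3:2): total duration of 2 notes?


Working:
Triplet: 3 notes occupy the space of 2 sixteenth notes
Space = 2 × 1/4 = 1/2 beats
Each triplet note = 1/2 / 3 = 1/6 beats
2 notes = 2 × 1/6 = 1/3
= 1/3 beats


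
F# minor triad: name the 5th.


Step by step:
Minor triad = root + minor 3rd (3 semitones) + perfect 5th (7 semitones)
A triad on F# stacks thirds, so the chord tones use letter names F-A-C
Root: F#
Minor 3rd above F#: A
Perfect 5th above F#: C#
The 5th = C#


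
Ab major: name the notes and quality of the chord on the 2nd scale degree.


Working:
Ab major scale: Ab Bb C Db Eb F G
Diatonic triad on degree 2 stacks scale notes 2, 4, 6: Bb Db F
Bb→Db = 3 semitones; Bb→F = 7 semitones → minor triad
= Bb Db F (minor)


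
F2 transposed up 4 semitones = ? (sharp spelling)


Reasoning:
F2: chromatic position 5 in octave 2 → absolute = 2×12 + 5 = 29
Transpose up 4: 29 + 4 = 33
33 = 2×12 + 9 → A in octave 2
Result = A2


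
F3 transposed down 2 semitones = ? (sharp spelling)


Let's work it out.
F3: chromatic position 5 in octave 3 → absolute = 3×12 + 5 = 41
Transpose down 2: 41 - 2 = 39
39 = 3×12 + 3 → D# in octave 3
Result = D#3


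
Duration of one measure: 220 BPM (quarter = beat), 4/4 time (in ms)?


Working:
Quarter-note beat duration = 60000 / 220 ms
Beats per measure (4/4) = 4
One measure = 4 × 60000 / 220 = 240000 / 220 ms
= 1090.9 ms


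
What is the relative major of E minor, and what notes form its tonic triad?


Let's work it out.
The relative major shares the key signature and is a minor 3rd above the minor tonic
A minor 3rd above E is G
→ relative major of E minor is G major
Tonic triad of G major = root + major 3rd + perfect 5th = G B D
= G major; triad = G B D


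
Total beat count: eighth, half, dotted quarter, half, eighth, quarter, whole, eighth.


Reasoning:
Beat values:
  eighth = 0.5 beats
  half = 2 beats
  dotted quarter = 1.5 beats
  half = 2 beats
  eighth = 0.5 beats
  quarter = 1 beat
  whole = 4 beats
  eighth = 0.5 beats
Sum = 0.5 + 2 + 1.5 + 2 + 0.5 + 1 + 4 + 0.5
= 12 beats


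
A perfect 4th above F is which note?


Let's work it out.
A 4th spans 4 letter names, so from F we land on B
A perfect 4th = 5 semitones above F
Spell B at that pitch: Bb
= Bb


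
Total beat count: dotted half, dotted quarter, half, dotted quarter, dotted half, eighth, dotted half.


Beat values:
  dotted half = 3 beats
  dotted quarter = 1.5 beats
  half = 2 beats
  dotted quarter = 1.5 beats
  dotted half = 3 beats
  eighth = 0.5 beats
  dotted half = 3 beats
Sum = 3 + 1.5 + 2 + 1.5 + 3 + 0.5 + 3
= 14.5 beats


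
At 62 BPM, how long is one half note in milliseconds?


One quarter-note beat = 60000 / BPM = 60000 / 62 ms
Half note = 2 × quarter note
Duration = 2 × 60000 / 62 = 120000 / 62
= 1935.5 ms


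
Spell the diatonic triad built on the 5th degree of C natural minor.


C natural minor scale: C D Eb F G Ab Bb
Diatonic triad on degree 5 stacks scale notes 5, 7, 2: G Bb D
G→Bb = 3 semitones; G→D = 7 semitones → minor triad
= G Bb D (minor)


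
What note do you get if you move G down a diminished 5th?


Let's work it out.
diminished 5th: 5 letter names, 6 semitones
Letter: G - 4 → C
Pitch: G - 6 semitones, spelled as a C → C#
= C#


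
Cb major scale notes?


Step by step:
Major scale pattern: W-W-H-W-W-W-H (2-2-1-2-2-2-1 semitones)
Starting from Cb:
  Cb + 2 semitones → Db
  Db + 2 semitones → Eb
  Eb + 1 semitone → Fb
  Fb + 2 semitones → Gb
  Gb + 2 semitones → Ab
  Ab + 2 semitones → Bb
  Bb + 1 semitone → Cb
Scale = Cb Db Eb Fb Gb Ab Bb


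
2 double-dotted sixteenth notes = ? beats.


Base sixteenth note = 1/4 beats
Dot 1 adds half the previous value: +1/8
Dot 2 adds half the previous value: +1/16
One double-dotted sixteenth = 1/4 + 1/8 + 1/16 = 7/16
2 of them = 2 × 7/16 = 7/8
= 7/8 beats


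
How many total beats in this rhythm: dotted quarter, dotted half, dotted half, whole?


Beat values:
  dotted quarter = 1.5 beats
  dotted half = 3 beats
  dotted half = 3 beats
  whole = 4 beats
Sum = 1.5 + 3 + 3 + 4
= 11.5 beats


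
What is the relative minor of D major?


Solution.
The relative minor shares the major's key signature and starts on its 6th degree
6th degree = a major 6th above the tonic; a major 6th above D is B
→ relative minor of D major is B minor
= B minor


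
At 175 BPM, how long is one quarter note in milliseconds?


Solution.
One quarter-note beat = 60000 / BPM = 60000 / 175 ms
Duration = 60000 / 175
= 342.9 ms


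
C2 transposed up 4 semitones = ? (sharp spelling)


C2: chromatic position 0 in octave 2 → absolute = 2×12 + 0 = 24
Transpose up 4: 24 + 4 = 28
28 = 2×12 + 4 → E in octave 2
Result = E2


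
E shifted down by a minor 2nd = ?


Reasoning:
minor 2nd: 2 letter names, 1 semitones
Letter: E - 1 → D
Pitch: E - 1 semitones, spelled as a D → D#
= D#


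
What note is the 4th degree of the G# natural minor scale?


Solution.
Natural minor scale pattern: W-H-W-W-H-W-W (2-1-2-2-1-2-2 semitones)
Starting from G#:
  G# + 2 semitones → A#
  A# + 1 semitone → B
  B + 2 semitones → C#
  C# + 2 semitones → D#
  D# + 1 semitone → E
  E + 2 semitones → F#
  F# + 2 semitones → G#
Scale: G# A# B C# D# E F#
Degree 4 = C#


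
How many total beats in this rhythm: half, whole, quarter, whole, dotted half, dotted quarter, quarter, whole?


Solution.
Beat values:
  half = 2 beats
  whole = 4 beats
  quarter = 1 beat
  whole = 4 beats
  dotted half = 3 beats
  dotted quarter = 1.5 beats
  quarter = 1 beat
  whole = 4 beats
Sum = 2 + 4 + 1 + 4 + 3 + 1.5 + 1 + 4
= 20.5 beats


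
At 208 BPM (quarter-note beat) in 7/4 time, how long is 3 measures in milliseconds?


Reasoning:
Quarter-note beat duration = 60000 / 208 ms
Beats per measure (7/4) = 7
One measure = 7 × 60000 / 208 = 420000 / 208 ms
3 measures = 3 × 420000 / 208 = 1260000 / 208
= 6057.7 ms


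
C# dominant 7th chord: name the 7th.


Solution.
Dominant 7th chord = root + major 3rd + perfect 5th + minor 7th
Seventh chords stack in thirds, so the letter names are C-E-G-B
Root: C#
Major 3rd above C#: E#
Perfect 5th above C#: G#
Minor 7th above C#: B
The 7th = B


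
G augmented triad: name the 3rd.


Working:
Augmented triad = root + major 3rd (4 semitones) + augmented 5th (8 semitones)
A triad on G stacks thirds, so the chord tones use letter names G-B-D
Root: G
Major 3rd above G: B
Augmented 5th above G: D#
The 3rd = B


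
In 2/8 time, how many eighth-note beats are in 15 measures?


Step by step:
Time signature 2/8: the bottom number 8 means the eighth note gets one count
The top number 2 means 2 eighth-note beats per measure
Total = 2 × 15 measures
= 30 eighth-note beats


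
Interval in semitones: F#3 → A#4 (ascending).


Step by step:
Absolute semitone position = octave×12 + chromatic position
F#3: 3×12 + 6 = 42
A#4: 4×12 + 10 = 58
Difference = 58 - 42 = 16
= 16 semitones


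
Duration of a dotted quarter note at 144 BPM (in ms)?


One quarter-note beat = 60000 / BPM = 60000 / 144 ms
Dotted quarter note = 3/2 × quarter note
Duration = 3/2 × 60000 / 144 = 90000 / 144
= 625.0 ms


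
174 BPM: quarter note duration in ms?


Reasoning:
One quarter-note beat = 60000 / BPM = 60000 / 174 ms
Duration = 60000 / 174
= 344.8 ms


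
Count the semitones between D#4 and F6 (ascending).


Let's work it out.
Absolute semitone position = octave×12 + chromatic position
D#4: 4×12 + 3 = 51
F6: 6×12 + 5 = 77
Difference = 77 - 51 = 26
= 26 semitones


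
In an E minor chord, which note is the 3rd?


Let's work it out.
Minor triad = root + minor 3rd (3 semitones) + perfect 5th (7 semitones)
A triad on E stacks thirds, so the chord tones use letter names E-G-B
Root: E
Minor 3rd above E: G
Perfect 5th above E: B
The 3rd = G


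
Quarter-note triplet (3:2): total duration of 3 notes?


Let's work it out.
Triplet: 3 notes occupy the space of 2 quarter notes
Space = 2 × 1 = 2 beats
Each triplet note = 2 / 3 = 2/3 beats
3 notes = 3 × 2/3 = 2
= 2 beats


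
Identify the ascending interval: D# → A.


Step by step:
Letter names: D → A spans 5 letter names → a 5th
Semitones: D# → A = 6 half-steps
A 5th of 6 semitones is a diminished 5th
= diminished 5th


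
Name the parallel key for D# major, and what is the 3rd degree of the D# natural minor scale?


Reasoning:
Parallel keys share the same tonic but differ in mode
D# major → parallel is D# minor
D# natural minor scale: D# E# F# G# A# B C#
= D# minor; 3rd degree = F#


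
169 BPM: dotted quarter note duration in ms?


One quarter-note beat = 60000 / BPM = 60000 / 169 ms
Dotted quarter note = 3/2 × quarter note
Duration = 3/2 × 60000 / 169 = 90000 / 169
= 532.5 ms


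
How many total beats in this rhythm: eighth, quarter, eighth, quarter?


Beat values:
  eighth = 0.5 beats
  quarter = 1 beat
  eighth = 0.5 beats
  quarter = 1 beat
Sum = 0.5 + 1 + 0.5 + 1
= 3 beats


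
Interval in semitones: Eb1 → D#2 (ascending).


Let's work it out.
Absolute semitone position = octave×12 + chromatic position
Eb1: 1×12 + 3 = 15
D#2: 2×12 + 3 = 27
Difference = 27 - 15 = 12
= 12 semitones


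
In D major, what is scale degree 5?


Major scale pattern: W-W-H-W-W-W-H (2-2-1-2-2-2-1 semitones)
Starting from D:
  D + 2 semitones → E
  E + 2 semitones → F#
  F# + 1 semitone → G
  G + 2 semitones → A
  A + 2 semitones → B
  B + 2 semitones → C#
  C# + 1 semitone → D
Scale: D E F# G A B C#
Degree 5 = A


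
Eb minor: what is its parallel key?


Parallel keys share the same tonic but differ in mode
Eb minor → parallel is Eb major
= Eb major


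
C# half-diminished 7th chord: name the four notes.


Solution.
Half-diminished 7th chord = root + minor 3rd + diminished 5th + minor 7th
Seventh chords stack in thirds, so the letter names are C-E-G-B
Root: C#
Minor 3rd above C#: E
Diminished 5th above C#: G
Minor 7th above C#: B
Chord = C# E G B


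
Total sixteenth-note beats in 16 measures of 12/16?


Step by step:
Time signature 12/16: the bottom number 16 means the sixteenth note gets one count
The top number 12 means 12 sixteenth-note beats per measure
Total = 12 × 16 measures
= 192 sixteenth-note beats


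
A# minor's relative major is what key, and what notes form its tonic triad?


The relative major shares the key signature and is a minor 3rd above the minor tonic
A minor 3rd above A# is C#
→ relative major of A# minor is C# major
Tonic triad of C# major = root + major 3rd + perfect 5th = C# E# G#
= C# major; triad = C# E# G#


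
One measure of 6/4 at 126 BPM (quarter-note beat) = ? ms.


Reasoning:
Quarter-note beat duration = 60000 / 126 ms
Beats per measure (6/4) = 6
One measure = 6 × 60000 / 126 = 360000 / 126 ms
= 2857.1 ms


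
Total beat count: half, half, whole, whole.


Let's work it out.
Beat values:
  half = 2 beats
  half = 2 beats
  whole = 4 beats
  whole = 4 beats
Sum = 2 + 2 + 4 + 4
= 12 beats


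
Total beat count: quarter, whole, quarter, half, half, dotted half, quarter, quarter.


Working:
Beat values:
  quarter = 1 beat
  whole = 4 beats
  quarter = 1 beat
  half = 2 beats
  half = 2 beats
  dotted half = 3 beats
  quarter = 1 beat
  quarter = 1 beat
Sum = 1 + 4 + 1 + 2 + 2 + 3 + 1 + 1
= 15 beats


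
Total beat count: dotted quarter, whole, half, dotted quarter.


Solution.
Beat values:
  dotted quarter = 1.5 beats
  whole = 4 beats
  half = 2 beats
  dotted quarter = 1.5 beats
Sum = 1.5 + 4 + 2 + 1.5
= 9 beats


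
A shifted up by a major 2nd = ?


Reasoning:
major 2nd: 2 letter names, 2 semitones
Letter: A + 1 → B
Pitch: A + 2 semitones, spelled as a B → B
= B


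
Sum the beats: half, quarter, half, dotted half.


Beat values:
  half = 2 beats
  quarter = 1 beat
  half = 2 beats
  dotted half = 3 beats
Sum = 2 + 1 + 2 + 3
= 8 beats


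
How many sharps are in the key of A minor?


Let's work it out.
Sharp minor keys follow the circle of fifths: A(0), E(1), B(2), F#(3), C#(4), G#(5), D#(6), A#(7)
A minor has 0 sharps
= 0 sharps


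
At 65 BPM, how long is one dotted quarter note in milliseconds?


Solution.
One quarter-note beat = 60000 / BPM = 60000 / 65 ms
Dotted quarter note = 3/2 × quarter note
Duration = 3/2 × 60000 / 65 = 90000 / 65
= 1384.6 ms


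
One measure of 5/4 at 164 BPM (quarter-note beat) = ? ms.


Solution.
Quarter-note beat duration = 60000 / 164 ms
Beats per measure (5/4) = 5
One measure = 5 × 60000 / 164 = 300000 / 164 ms
= 1829.3 ms


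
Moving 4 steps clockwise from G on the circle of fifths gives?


Solution.
Each clockwise step on the circle of fifths moves up a perfect 5th
From G: G → D → A → E → B
= B


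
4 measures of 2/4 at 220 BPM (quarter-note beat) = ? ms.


Quarter-note beat duration = 60000 / 220 ms
Beats per measure (2/4) = 2
One measure = 2 × 60000 / 220 = 120000 / 220 ms
4 measures = 4 × 120000 / 220 = 480000 / 220
= 2181.8 ms


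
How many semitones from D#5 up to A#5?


Solution.
Absolute semitone position = octave×12 + chromatic position
D#5: 5×12 + 3 = 63
A#5: 5×12 + 10 = 70
Difference = 70 - 63 = 7
= 7 semitones


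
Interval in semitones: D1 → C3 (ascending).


Let's work it out.
Absolute semitone position = octave×12 + chromatic position
D1: 1×12 + 2 = 14
C3: 3×12 + 0 = 36
Difference = 36 - 14 = 22
= 22 semitones


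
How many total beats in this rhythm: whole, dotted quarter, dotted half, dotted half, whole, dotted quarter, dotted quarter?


Step by step:
Beat values:
  whole = 4 beats
  dotted quarter = 1.5 beats
  dotted half = 3 beats
  dotted half = 3 beats
  whole = 4 beats
  dotted quarter = 1.5 beats
  dotted quarter = 1.5 beats
Sum = 4 + 1.5 + 3 + 3 + 4 + 1.5 + 1.5
= 18.5 beats


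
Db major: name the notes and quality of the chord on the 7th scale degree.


Db major scale: Db Eb F Gb Ab Bb C
Diatonic triad on degree 7 stacks scale notes 7, 2, 4: C Eb Gb
C→Eb = 3 semitones; C→Gb = 6 semitones → diminished triad
= C Eb Gb (diminished)


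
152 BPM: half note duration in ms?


One quarter-note beat = 60000 / BPM = 60000 / 152 ms
Half note = 2 × quarter note
Duration = 2 × 60000 / 152 = 120000 / 152
= 789.5 ms


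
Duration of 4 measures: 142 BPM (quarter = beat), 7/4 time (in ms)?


Reasoning:
Quarter-note beat duration = 60000 / 142 ms
Beats per measure (7/4) = 7
One measure = 7 × 60000 / 142 = 420000 / 142 ms
4 measures = 4 × 420000 / 142 = 1680000 / 142
= 11831.0 ms


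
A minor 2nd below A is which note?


A 2nd spans 2 letter names, so from A we land on G
A minor 2nd = 1 semitone below A
Spell G at that pitch: G#
= G#


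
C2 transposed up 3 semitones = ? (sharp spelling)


Let's work it out.
C2: chromatic position 0 in octave 2 → absolute = 2×12 + 0 = 24
Transpose up 3: 24 + 3 = 27
27 = 2×12 + 3 → D# in octave 2
Result = D#2


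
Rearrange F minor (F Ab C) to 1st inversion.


Let's work it out.
Root position: F Ab C
1st inversion: move root up an octave
Bass note: Ab
Notes (bottom to top) = Ab C F


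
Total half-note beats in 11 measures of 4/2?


Let's work it out.
Time signature 4/2: the bottom number 2 means the half note gets one count
The top number 4 means 4 half-note beats per measure
Total = 4 × 11 measures
= 44 half-note beats


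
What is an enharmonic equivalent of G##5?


Enharmonic notes sound the same pitch but are spelled with different letter names
G## and A name the same pitch class
= A5


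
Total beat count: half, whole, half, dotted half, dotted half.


Working:
Beat values:
  half = 2 beats
  whole = 4 beats
  half = 2 beats
  dotted half = 3 beats
  dotted half = 3 beats
Sum = 2 + 4 + 2 + 3 + 3
= 14 beats


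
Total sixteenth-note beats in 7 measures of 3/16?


Time signature 3/16: the bottom number 16 means the sixteenth note gets one count
The top number 3 means 3 sixteenth-note beats per measure
Total = 3 × 7 measures
= 21 sixteenth-note beats


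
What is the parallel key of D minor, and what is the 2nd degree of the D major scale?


Step by step:
Parallel keys share the same tonic but differ in mode
D minor → parallel is D major
D major scale: D E F# G A B C#
= D major; 2nd degree = E


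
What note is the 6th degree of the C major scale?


Step by step:
Major scale pattern: W-W-H-W-W-W-H (2-2-1-2-2-2-1 semitones)
Starting from C:
  C + 2 semitones → D
  D + 2 semitones → E
  E + 1 semitone → F
  F + 2 semitones → G
  G + 2 semitones → A
  A + 2 semitones → B
  B + 1 semitone → C
Scale: C D E F G A B
Degree 6 = A


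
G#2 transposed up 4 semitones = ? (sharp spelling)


Solution.
G#2: chromatic position 8 in octave 2 → absolute = 2×12 + 8 = 32
Transpose up 4: 32 + 4 = 36
36 = 3×12 + 0 → C in octave 3
Result = C3


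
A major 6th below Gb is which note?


A 6th spans 6 letter names, so from G we land on B
A major 6th = 9 semitones below Gb
Spell B at that pitch: Bbb
= Bbb


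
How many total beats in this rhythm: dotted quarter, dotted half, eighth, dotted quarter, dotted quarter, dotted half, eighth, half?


Working:
Beat values:
  dotted quarter = 1.5 beats
  dotted half = 3 beats
  eighth = 0.5 beats
  dotted quarter = 1.5 beats
  dotted quarter = 1.5 beats
  dotted half = 3 beats
  eighth = 0.5 beats
  half = 2 beats
Sum = 1.5 + 3 + 0.5 + 1.5 + 1.5 + 3 + 0.5 + 2
= 13.5 beats


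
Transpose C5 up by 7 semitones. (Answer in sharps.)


Step by step:
C5: chromatic position 0 in octave 5 → absolute = 5×12 + 0 = 60
Transpose up 7: 60 + 7 = 67
67 = 5×12 + 7 → G in octave 5
Result = G5


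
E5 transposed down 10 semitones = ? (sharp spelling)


Working:
E5: chromatic position 4 in octave 5 → absolute = 5×12 + 4 = 64
Transpose down 10: 64 - 10 = 54
54 = 4×12 + 6 → F# in octave 4
Result = F#4


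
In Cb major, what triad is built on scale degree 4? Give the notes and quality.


Let's work it out.
Cb major scale: Cb Db Eb Fb Gb Ab Bb
Diatonic triad on degree 4 stacks scale notes 4, 6, 1: Fb Ab Cb
Fb→Ab = 4 semitones; Fb→Cb = 7 semitones → major triad
= Fb Ab Cb (major)


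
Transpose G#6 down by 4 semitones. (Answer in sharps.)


Solution.
G#6: chromatic position 8 in octave 6 → absolute = 6×12 + 8 = 80
Transpose down 4: 80 - 4 = 76
76 = 6×12 + 4 → E in octave 6
Result = E6


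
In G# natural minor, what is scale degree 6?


Natural minor scale pattern: W-H-W-W-H-W-W (2-1-2-2-1-2-2 semitones)
Starting from G#:
  G# + 2 semitones → A#
  A# + 1 semitone → B
  B + 2 semitones → C#
  C# + 2 semitones → D#
  D# + 1 semitone → E
  E + 2 semitones → F#
  F# + 2 semitones → G#
Scale: G# A# B C# D# E F#
Degree 6 = E
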